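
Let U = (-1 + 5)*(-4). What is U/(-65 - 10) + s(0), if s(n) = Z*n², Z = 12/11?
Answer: 16/75 ≈ 0.21333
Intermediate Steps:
Z = 12/11 (Z = 12*(1/11) = 12/11 ≈ 1.0909)
U = -16 (U = 4*(-4) = -16)
s(n) = 12*n²/11
U/(-65 - 10) + s(0) = -16/(-65 - 10) + (12/11)*0² = -16/(-75) + (12/11)*0 = -16*(-1/75) + 0 = 16/75 + 0 = 16/75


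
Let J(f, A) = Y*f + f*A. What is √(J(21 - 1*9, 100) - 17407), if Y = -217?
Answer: I*√18811 ≈ 137.15*I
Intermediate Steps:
J(f, A) = -217*f + A*f (J(f, A) = -217*f + f*A = -217*f + A*f)
√(J(21 - 1*9, 100) - 17407) = √((21 - 1*9)*(-217 + 100) - 17407) = √((21 - 9)*(-117) - 17407) = √(12*(-117) - 17407) = √(-1404 - 17407) = √(-18811) = I*√18811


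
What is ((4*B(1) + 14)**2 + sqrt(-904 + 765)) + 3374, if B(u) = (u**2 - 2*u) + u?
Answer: 3570 + I*sqrt(139) ≈ 3570.0 + 11.79*I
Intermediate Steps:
B(u) = u**2 - u
((4*B(1) + 14)**2 + sqrt(-904 + 765)) + 3374 = ((4*(1*(-1 + 1)) + 14)**2 + sqrt(-904 + 765)) + 3374 = ((4*(1*0) + 14)**2 + sqrt(-139)) + 3374 = ((4*0 + 14)**2 + I*sqrt(139)) + 3374 = ((0 + 14)**2 + I*sqrt(139)) + 3374 = (14**2 + I*sqrt(139)) + 3374 = (196 + I*sqrt(139)) + 3374 = 3570 + I*sqrt(139)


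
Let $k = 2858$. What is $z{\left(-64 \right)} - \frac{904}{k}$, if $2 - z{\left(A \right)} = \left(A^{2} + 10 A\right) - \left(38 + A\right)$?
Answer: $- \frac{4973372}{1429} \approx -3480.3$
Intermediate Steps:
$z{\left(A \right)} = 40 - A^{2} - 9 A$ ($z{\left(A \right)} = 2 - \left(\left(A^{2} + 10 A\right) - \left(38 + A\right)\right) = 2 - \left(-38 + A^{2} + 9 A\right) = 40 - A^{2} - 9 A$)
$z{\left(-64 \right)} - \frac{904}{k} = \left(40 - \left(-64\right)^{2} - -576\right) - \frac{904}{2858} = \left(40 - 4096 + 576\right) - \frac{452}{1429} = -3480 - \frac{452}{1429} = - \frac{4973372}{1429}$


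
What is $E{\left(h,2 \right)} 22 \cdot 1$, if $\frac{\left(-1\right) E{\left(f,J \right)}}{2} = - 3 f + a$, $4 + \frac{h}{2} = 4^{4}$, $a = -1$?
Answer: $66572$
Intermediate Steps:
$h = 504$ ($h = -8 + 2 \cdot 4^{4} = -8 + 2 \cdot 256 = -8 + 512 = 504$)
$E{\left(f,J \right)} = 2 + 6 f$ ($E{\left(f,J \right)} = - 2 \left(- 3 f - 1\right) = - 2 \left(-1 - 3 f\right) = 2 + 6 f$)
$E{\left(h,2 \right)} 22 \cdot 1 = \left(2 + 6 \cdot 504\right) 22 \cdot 1 = \left(2 + 3024\right) 22 \cdot 1 = 3026 \cdot 22 \cdot 1 = 66572 \cdot 1 = 66572$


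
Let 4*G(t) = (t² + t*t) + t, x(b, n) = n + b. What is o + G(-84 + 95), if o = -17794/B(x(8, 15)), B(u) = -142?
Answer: 53551/284 ≈ 188.56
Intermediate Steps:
x(b, n) = b + n
G(t) = t²/2 + t/4 (G(t) = ((t² + t*t) + t)/4 = ((t² + t²) + t)/4 = (2*t² + t)/4 = (t + 2*t²)/4 = t²/2 + t/4)
o = 8897/71 (o = -17794/(-142) = -17794*(-1/142) = 8897/71 ≈ 125.31)
o + G(-84 + 95) = 8897/71 + (-84 + 95)*(1 + 2*(-84 + 95))/4 = 8897/71 + (¼)*11*(1 + 2*11) = 8897/71 + (¼)*11*(1 + 22) = 8897/71 + (¼)*11*23 = 8897/71 + 253/4 = 53551/284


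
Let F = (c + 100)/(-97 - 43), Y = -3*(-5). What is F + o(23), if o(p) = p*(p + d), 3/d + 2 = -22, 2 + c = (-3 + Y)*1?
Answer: 29419/56 ≈ 525.34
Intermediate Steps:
Y = 15
c = 10 (c = -2 + (-3 + 15)*1 = -2 + 12*1 = -2 + 12 = 10)
d = -⅛ (d = 3/(-2 - 22) = 3/(-24) = 3*(-1/24) = -⅛ ≈ -0.12500)
o(p) = p*(-⅛ + p) (o(p) = p*(p - ⅛) = p*(-⅛ + p))
F = -11/14 (F = (10 + 100)/(-97 - 43) = 110/(-140) = 110*(-1/140) = -11/14 ≈ -0.78571)
F + o(23) = -11/14 + 23*(-⅛ + 23) = -11/14 + 23*(183/8) = -11/14 + 4209/8 = 29419/56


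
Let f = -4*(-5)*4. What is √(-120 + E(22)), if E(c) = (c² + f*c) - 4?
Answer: 2*√530 ≈ 46.043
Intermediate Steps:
f = 80 (f = 20*4 = 80)
E(c) = -4 + c² + 80*c (E(c) = (c² + 80*c) - 4 = -4 + c² + 80*c)
√(-120 + E(22)) = √(-120 + (-4 + 22² + 80*22)) = √(-120 + (-4 + 484 + 1760)) = √(-120 + 2240) = √2120 = 2*√530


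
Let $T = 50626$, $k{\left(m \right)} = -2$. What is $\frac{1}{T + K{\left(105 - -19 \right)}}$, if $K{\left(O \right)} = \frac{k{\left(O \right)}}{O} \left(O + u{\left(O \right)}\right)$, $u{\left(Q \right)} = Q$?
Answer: $\frac{1}{50622} \approx 1.9754 \cdot 10^{-5}$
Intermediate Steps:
$K{\left(O \right)} = -4$ ($K{\left(O \right)} = - \frac{2}{O} \left(O + O\right) = - \frac{2}{O} 2 O = -4$)
$\frac{1}{T + K{\left(105 - -19 \right)}} = \frac{1}{50626 - 4} = \frac{1}{50622}$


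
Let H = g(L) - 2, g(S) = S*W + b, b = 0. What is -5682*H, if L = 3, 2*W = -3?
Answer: 36933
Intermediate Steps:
W = -3/2 (W = (½)*(-3) = -3/2 ≈ -1.5000)
g(S) = -3*S/2 (g(S) = S*(-3/2) + 0 = -3*S/2 + 0 = -3*S/2)
H = -13/2 (H = -3/2*3 - 2 = -9/2 - 2 = -13/2 ≈ -6.5000)
-5682*H = -5682*(-13/2) = 36933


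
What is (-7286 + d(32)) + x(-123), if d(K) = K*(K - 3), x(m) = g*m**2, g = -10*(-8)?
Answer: 1203962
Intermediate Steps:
g = 80
x(m) = 80*m**2
d(K) = K*(-3 + K)
(-7286 + d(32)) + x(-123) = (-7286 + 32*(-3 + 32)) + 80*(-123)**2 = (-7286 + 32*29) + 80*15129 = (-7286 + 928) + 1210320 = -6358 + 1210320 = 1203962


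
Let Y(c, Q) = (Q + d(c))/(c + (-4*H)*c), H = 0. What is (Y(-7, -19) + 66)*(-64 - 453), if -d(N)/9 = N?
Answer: -216106/7 ≈ -30872.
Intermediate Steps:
d(N) = -9*N
Y(c, Q) = (Q - 9*c)/c (Y(c, Q) = (Q - 9*c)/(c + (-4*0)*c) = (Q - 9*c)/(c + 0*c) = (Q - 9*c)/(c + 0) = (Q - 9*c)/c)
(Y(-7, -19) + 66)*(-64 - 453) = ((-9 - 19/(-7)) + 66)*(-64 - 453) = ((-9 - 19*(-1/7)) + 66)*(-517) = ((-9 + 19/7) + 66)*(-517) = (-44/7 + 66)*(-517) = (418/7)*(-517) = -216106/7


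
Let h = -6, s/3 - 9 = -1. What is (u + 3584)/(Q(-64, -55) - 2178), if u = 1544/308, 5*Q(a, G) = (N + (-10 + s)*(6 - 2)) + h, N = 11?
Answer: -106290/64141 ≈ -1.6571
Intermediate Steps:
s = 24 (s = 27 + 3*(-1) = 27 - 3 = 24)
Q(a, G) = 61/5 (Q(a, G) = ((11 + (-10 + 24)*(6 - 2)) - 6)/5 = ((11 + 14*4) - 6)/5 = ((11 + 56) - 6)/5 = (67 - 6)/5 = (1/5)*61 = 61/5)
u = 386/77 (u = 1544*(1/308) = 386/77 ≈ 5.0130)
(u + 3584)/(Q(-64, -55) - 2178) = (386/77 + 3584)/(61/5 - 2178) = 276354/(77*(-10829/5)) = (276354/77)*(-5/10829) = -106290/64141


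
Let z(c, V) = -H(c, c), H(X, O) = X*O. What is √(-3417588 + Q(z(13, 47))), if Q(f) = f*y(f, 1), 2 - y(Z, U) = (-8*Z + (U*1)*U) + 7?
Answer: I*√3188086 ≈ 1785.5*I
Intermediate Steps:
H(X, O) = O*X
y(Z, U) = -5 - U² + 8*Z (y(Z, U) = 2 - ((-8*Z + (U*1)*U) + 7) = 2 - ((-8*Z + U*U) + 7) = 2 - ((-8*Z + U²) + 7) = 2 - ((U² - 8*Z) + 7) = 2 - (7 + U² - 8*Z) = 2 + (-7 - U² + 8*Z) = -5 - U² + 8*Z)
z(c, V) = -c² (z(c, V) = -c*c = -c²)
Q(f) = f*(-6 + 8*f) (Q(f) = f*(-5 - 1*1² + 8*f) = f*(-5 - 1*1 + 8*f) = f*(-5 - 1 + 8*f) = f*(-6 + 8*f))
√(-3417588 + Q(z(13, 47))) = √(-3417588 + 2*(-1*13²)*(-3 + 4*(-1*13²))) = √(-3417588 + 2*(-1*169)*(-3 + 4*(-1*169))) = √(-3417588 + 2*(-169)*(-3 + 4*(-169))) = √(-3417588 + 2*(-169)*(-3 - 676)) = √(-3417588 + 2*(-169)*(-679)) = √(-3417588 + 229502) = √(-3188086) = I*√3188086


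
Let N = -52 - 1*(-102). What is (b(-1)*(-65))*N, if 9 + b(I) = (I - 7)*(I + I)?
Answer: -22750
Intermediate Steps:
b(I) = -9 + 2*I*(-7 + I) (b(I) = -9 + (I - 7)*(I + I) = -9 + (-7 + I)*(2*I) = -9 + 2*I*(-7 + I))
N = 50 (N = -52 + 102 = 50)
(b(-1)*(-65))*N = ((-9 - 14*(-1) + 2*(-1)²)*(-65))*50 = ((-9 + 14 + 2*1)*(-65))*50 = ((-9 + 14 + 2)*(-65))*50 = (7*(-65))*50 = -455*50 = -22750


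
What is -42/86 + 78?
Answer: 3333/43 ≈ 77.512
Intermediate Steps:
-42/86 + 78 = -42*1/86 + 78 = -21/43 + 78 = 3333/43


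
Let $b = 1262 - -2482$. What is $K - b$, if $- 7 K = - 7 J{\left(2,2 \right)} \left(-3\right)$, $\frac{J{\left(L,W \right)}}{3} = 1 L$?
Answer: $-3762$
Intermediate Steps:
$J{\left(L,W \right)} = 3 L$ ($J{\left(L,W \right)} = 3 \cdot 1 L = 3 L$)
$b = 3744$ ($b = 1262 + 2482 = 3744$)
$K = -18$ ($K = - \frac{- 7 \cdot 3 \cdot 2 \left(-3\right)}{7} = - \frac{\left(-7\right) 6 \left(-3\right)}{7} = - \frac{\left(-42\right) \left(-3\right)}{7} = \left(- \frac{1}{7}\right) 126 = -18$)
$K - b = -18 - 3744 = -3762$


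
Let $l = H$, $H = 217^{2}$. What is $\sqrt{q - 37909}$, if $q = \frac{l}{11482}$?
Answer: $\frac{i \sqrt{4997242530618}}{11482} \approx 194.69 i$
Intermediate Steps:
$H = 47089$
$l = 47089$
$q = \frac{47089}{11482} \approx 4.1011$
$\sqrt{q - 37909} = \sqrt{\frac{47089}{11482} - 37909} = \sqrt{- \frac{435224049}{11482}} = \frac{i \sqrt{4997242530618}}{11482}$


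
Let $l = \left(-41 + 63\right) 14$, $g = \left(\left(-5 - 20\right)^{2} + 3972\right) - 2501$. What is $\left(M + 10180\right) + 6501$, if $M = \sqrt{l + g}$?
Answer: $16681 + 2 \sqrt{601} \approx 16730.0$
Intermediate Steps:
$g = 2096$ ($g = \left(\left(-25\right)^{2} + 3972\right) - 2501 = \left(625 + 3972\right) - 2501 = 4597 - 2501 = 2096$)
$l = 308$ ($l = 22 \cdot 14 = 308$)
$M = 2 \sqrt{601}$ ($M = \sqrt{308 + 2096} = \sqrt{2404} = 2 \sqrt{601} \approx 49.031$)
$\left(M + 10180\right) + 6501 = \left(2 \sqrt{601} + 10180\right) + 6501 = \left(10180 + 2 \sqrt{601}\right) + 6501 = 16681 + 2 \sqrt{601}$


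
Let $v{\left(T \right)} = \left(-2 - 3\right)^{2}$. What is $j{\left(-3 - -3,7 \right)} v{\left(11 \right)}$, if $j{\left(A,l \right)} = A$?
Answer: $0$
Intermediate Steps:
$v{\left(T \right)} = 25$ ($v{\left(T \right)} = \left(-5\right)^{2} = 25$)
$j{\left(-3 - -3,7 \right)} v{\left(11 \right)} = \left(-3 - -3\right) 25 = \left(-3 + 3\right) 25 = 0 \cdot 25 = 0$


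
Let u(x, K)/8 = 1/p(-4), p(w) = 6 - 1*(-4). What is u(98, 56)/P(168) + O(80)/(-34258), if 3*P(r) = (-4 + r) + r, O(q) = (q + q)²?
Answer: -5260613/7108535 ≈ -0.74004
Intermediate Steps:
p(w) = 10 (p(w) = 6 + 4 = 10)
O(q) = 4*q² (O(q) = (2*q)² = 4*q²)
u(x, K) = ⅘ (u(x, K) = 8/10 = 8*(⅒) = ⅘)
P(r) = -4/3 + 2*r/3 (P(r) = ((-4 + r) + r)/3 = (-4 + 2*r)/3 = -4/3 + 2*r/3)
u(98, 56)/P(168) + O(80)/(-34258) = 4/(5*(-4/3 + (⅔)*168)) + (4*80²)/(-34258) = 4/(5*(-4/3 + 112)) + (4*6400)*(-1/34258) = 4/(5*(332/3)) + 25600*(-1/34258) = (⅘)*(3/332) - 12800/17129 = 3/415 - 12800/17129 = -5260613/7108535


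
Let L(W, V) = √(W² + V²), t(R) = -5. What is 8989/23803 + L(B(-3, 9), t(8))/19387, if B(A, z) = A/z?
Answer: 8989/23803 + √226/58161 ≈ 0.37790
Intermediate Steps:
L(W, V) = √(V² + W²)
8989/23803 + L(B(-3, 9), t(8))/19387 = 8989/23803 + √((-5)² + (-3/9)²)/19387 = 8989*(1/23803) + √(25 + (-3*⅑)²)*(1/19387) = 8989/23803 + √(25 + (-⅓)²)*(1/19387) = 8989/23803 + √(25 + ⅑)*(1/19387) = 8989/23803 + √(226/9)*(1/19387) = 8989/23803 + (√226/3)*(1/19387) = 8989/23803 + √226/58161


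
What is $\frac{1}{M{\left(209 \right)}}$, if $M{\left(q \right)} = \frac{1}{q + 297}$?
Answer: $506$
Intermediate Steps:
$M{\left(q \right)} = \frac{1}{297 + q}$
$\frac{1}{M{\left(209 \right)}} = \frac{1}{\frac{1}{297 + 209}} = \frac{1}{\frac{1}{506}} = 506$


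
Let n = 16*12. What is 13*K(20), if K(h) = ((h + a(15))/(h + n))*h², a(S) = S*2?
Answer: 65000/53 ≈ 1226.4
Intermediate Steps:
a(S) = 2*S
n = 192
K(h) = h²*(30 + h)/(192 + h) (K(h) = ((h + 2*15)/(h + 192))*h² = ((h + 30)/(192 + h))*h² = ((30 + h)/(192 + h))*h² = h²*(30 + h)/(192 + h))
13*K(20) = 13*(20²*(30 + 20)/(192 + 20)) = 13*(400*50/212) = 13*(400*(1/212)*50) = 13*(5000/53) = 65000/53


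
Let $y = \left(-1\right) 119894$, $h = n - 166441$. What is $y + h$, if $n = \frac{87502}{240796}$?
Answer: $- \frac{34474117579}{120398} \approx -2.8633 \cdot 10^{5}$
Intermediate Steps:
$n = \frac{43751}{120398}$ ($n = 87502 \cdot \frac{1}{240796} = \frac{43751}{120398} \approx 0.36339$)
$h = - \frac{20039119767}{120398}$ ($h = \frac{43751}{120398} - 166441 = - \frac{20039119767}{120398} \approx -1.6644 \cdot 10^{5}$)
$y = -119894$
$y + h = -119894 - \frac{20039119767}{120398} = - \frac{34474117579}{120398}$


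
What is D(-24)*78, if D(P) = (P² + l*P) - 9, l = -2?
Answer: 47970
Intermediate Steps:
D(P) = -9 + P² - 2*P (D(P) = (P² - 2*P) - 9 = -9 + P² - 2*P)
D(-24)*78 = (-9 + (-24)² - 2*(-24))*78 = (-9 + 576 + 48)*78 = 615*78 = 47970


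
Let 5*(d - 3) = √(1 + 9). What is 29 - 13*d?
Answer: -10 - 13*√10/5 ≈ -18.222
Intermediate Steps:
d = 3 + √10/5 (d = 3 + √(1 + 9)/5 = 3 + √10/5 ≈ 3.6325)
29 - 13*d = 29 - 13*(3 + √10/5) = 29 + (-39 - 13*√10/5) = -10 - 13*√10/5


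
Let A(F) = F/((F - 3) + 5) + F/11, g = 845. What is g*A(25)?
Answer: 802750/297 ≈ 2702.9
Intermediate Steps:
A(F) = F/11 + F/(2 + F) (A(F) = F/((-3 + F) + 5) + F*(1/11) = F/(2 + F) + F/11 = F/11 + F/(2 + F))
g*A(25) = 845*((1/11)*25*(13 + 25)/(2 + 25)) = 845*((1/11)*25*38/27) = 845*((1/11)*25*(1/27)*38) = 845*(950/297) = 802750/297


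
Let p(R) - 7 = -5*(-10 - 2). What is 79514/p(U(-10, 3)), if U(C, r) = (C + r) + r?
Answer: 79514/67 ≈ 1186.8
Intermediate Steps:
U(C, r) = C + 2*r
p(R) = 67 (p(R) = 7 - 5*(-10 - 2) = 7 - 5*(-12) = 7 + 60 = 67)
79514/p(U(-10, 3)) = 79514/67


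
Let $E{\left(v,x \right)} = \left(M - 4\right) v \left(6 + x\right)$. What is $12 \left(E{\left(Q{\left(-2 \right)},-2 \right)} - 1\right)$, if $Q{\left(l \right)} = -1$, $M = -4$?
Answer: $372$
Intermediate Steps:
$E{\left(v,x \right)} = - 8 v \left(6 + x\right)$ ($E{\left(v,x \right)} = \left(-4 - 4\right) v \left(6 + x\right) = - 8 v \left(6 + x\right)$)
$12 \left(E{\left(Q{\left(-2 \right)},-2 \right)} - 1\right) = 12 \left(\left(-8\right) \left(-1\right) \left(6 - 2\right) - 1\right) = 12 \left(\left(-8\right) \left(-1\right) 4 - 1\right) = 12 \left(32 - 1\right) = 12 \cdot 31 = 372$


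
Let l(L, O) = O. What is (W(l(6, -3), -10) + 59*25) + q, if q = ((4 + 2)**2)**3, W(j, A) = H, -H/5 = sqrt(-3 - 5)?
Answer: 48131 - 10*I*sqrt(2) ≈ 48131.0 - 14.142*I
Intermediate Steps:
H = -10*I*sqrt(2) (H = -5*sqrt(-3 - 5) = -10*I*sqrt(2) ≈ -14.142*I)
W(j, A) = -10*I*sqrt(2)
q = 46656 (q = (6**2)**3 = 36**3 = 46656)
(W(l(6, -3), -10) + 59*25) + q = (-10*I*sqrt(2) + 59*25) + 46656 = (-10*I*sqrt(2) + 1475) + 46656 = (1475 - 10*I*sqrt(2)) + 46656 = 48131 - 10*I*sqrt(2)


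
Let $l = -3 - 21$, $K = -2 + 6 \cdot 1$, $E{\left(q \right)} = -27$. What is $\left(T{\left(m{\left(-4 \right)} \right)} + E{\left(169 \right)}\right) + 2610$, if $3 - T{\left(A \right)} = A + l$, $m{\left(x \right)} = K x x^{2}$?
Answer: $2866$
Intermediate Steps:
$K = 4$ ($K = -2 + 6 = 4$)
$l = -24$ ($l = -3 - 21 = -24$)
$m{\left(x \right)} = 4 x^{3}$ ($m{\left(x \right)} = 4 x x^{2} = 4 x^{3}$)
$T{\left(A \right)} = 27 - A$ ($T{\left(A \right)} = 3 - \left(A - 24\right) = 3 - \left(-24 + A\right) = 27 - A$)
$\left(T{\left(m{\left(-4 \right)} \right)} + E{\left(169 \right)}\right) + 2610 = \left(\left(27 - 4 \left(-4\right)^{3}\right) - 27\right) + 2610 = \left(\left(27 - 4 \left(-64\right)\right) - 27\right) + 2610 = \left(\left(27 - -256\right) - 27\right) + 2610 = \left(\left(27 + 256\right) - 27\right) + 2610 = \left(283 - 27\right) + 2610 = 256 + 2610 = 2866$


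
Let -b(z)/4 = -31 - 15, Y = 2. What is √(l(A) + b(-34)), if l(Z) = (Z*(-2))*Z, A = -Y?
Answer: 4*√11 ≈ 13.266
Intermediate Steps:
b(z) = 184 (b(z) = -4*(-31 - 15) = -4*(-46) = 184)
A = -2 (A = -1*2 = -2)
l(Z) = -2*Z² (l(Z) = (-2*Z)*Z = -2*Z²)
√(l(A) + b(-34)) = √(-2*(-2)² + 184) = √(-2*4 + 184) = √(-8 + 184) = √176 = 4*√11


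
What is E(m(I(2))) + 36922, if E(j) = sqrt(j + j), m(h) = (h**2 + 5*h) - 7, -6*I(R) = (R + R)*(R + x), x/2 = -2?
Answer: 36922 + sqrt(26)/3 ≈ 36924.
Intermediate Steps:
x = -4 (x = 2*(-2) = -4)
I(R) = -R*(-4 + R)/3 (I(R) = -(R + R)*(R - 4)/6 = -2*R*(-4 + R)/6 = -R*(-4 + R)/3)
m(h) = -7 + h**2 + 5*h
E(j) = sqrt(2)*sqrt(j) (E(j) = sqrt(2*j) = sqrt(2)*sqrt(j))
E(m(I(2))) + 36922 = sqrt(2)*sqrt(-7 + ((1/3)*2*(4 - 1*2))**2 + 5*((1/3)*2*(4 - 1*2))) + 36922 = sqrt(2)*sqrt(-7 + ((1/3)*2*(4 - 2))**2 + 5*((1/3)*2*(4 - 2))) + 36922 = sqrt(2)*sqrt(-7 + ((1/3)*2*2)**2 + 5*((1/3)*2*2)) + 36922 = sqrt(2)*sqrt(-7 + (4/3)**2 + 5*(4/3)) + 36922 = sqrt(2)*sqrt(-7 + 16/9 + 20/3) + 36922 = sqrt(2)*sqrt(13/9) + 36922 = sqrt(2)*(sqrt(13)/3) + 36922 = sqrt(26)/3 + 36922 = 36922 + sqrt(26)/3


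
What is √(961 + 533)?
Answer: 3*√166 ≈ 38.652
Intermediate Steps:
√(961 + 533) = √1494 = 3*√166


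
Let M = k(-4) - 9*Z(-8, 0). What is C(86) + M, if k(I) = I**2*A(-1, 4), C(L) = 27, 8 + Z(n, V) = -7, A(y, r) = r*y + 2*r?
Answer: 226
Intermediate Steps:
A(y, r) = 2*r + r*y
Z(n, V) = -15 (Z(n, V) = -8 - 7 = -15)
k(I) = 4*I**2 (k(I) = I**2*(4*(2 - 1)) = I**2*(4*1) = I**2*4 = 4*I**2)
M = 199 (M = 4*(-4)**2 - 9*(-15) = 4*16 + 135 = 64 + 135 = 199)
C(86) + M = 27 + 199 = 226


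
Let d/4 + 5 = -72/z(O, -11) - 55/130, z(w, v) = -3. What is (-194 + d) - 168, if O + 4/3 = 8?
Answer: -3740/13 ≈ -287.69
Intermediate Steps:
O = 20/3 (O = -4/3 + 8 = 20/3 ≈ 6.6667)
d = 966/13 (d = -20 + 4*(-72/(-3) - 55/130) = -20 + 4*(-72*(-⅓) - 55*1/130) = -20 + 4*(24 - 11/26) = -20 + 4*(613/26) = -20 + 1226/13 = 966/13 ≈ 74.308)
(-194 + d) - 168 = (-194 + 966/13) - 168 = -1556/13 - 168 = -3740/13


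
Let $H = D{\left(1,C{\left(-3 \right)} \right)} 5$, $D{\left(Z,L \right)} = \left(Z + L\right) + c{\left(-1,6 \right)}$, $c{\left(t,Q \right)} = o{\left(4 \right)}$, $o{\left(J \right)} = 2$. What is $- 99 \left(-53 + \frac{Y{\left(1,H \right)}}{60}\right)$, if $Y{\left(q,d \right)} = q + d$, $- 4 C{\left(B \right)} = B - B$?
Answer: $\frac{26103}{5} \approx 5220.6$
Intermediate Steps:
$C{\left(B \right)} = 0$ ($C{\left(B \right)} = - \frac{B - B}{4} = \left(- \frac{1}{4}\right) 0 = 0$)
$c{\left(t,Q \right)} = 2$
$D{\left(Z,L \right)} = 2 + L + Z$ ($D{\left(Z,L \right)} = \left(Z + L\right) + 2 = \left(L + Z\right) + 2 = 2 + L + Z$)
$H = 15$ ($H = \left(2 + 0 + 1\right) 5 = 3 \cdot 5 = 15$)
$Y{\left(q,d \right)} = d + q$
$- 99 \left(-53 + \frac{Y{\left(1,H \right)}}{60}\right) = - 99 \left(-53 + \frac{15 + 1}{60}\right) = - 99 \left(-53 + 16 \cdot \frac{1}{60}\right) = - 99 \left(-53 + \frac{4}{15}\right) = \left(-99\right) \left(- \frac{791}{15}\right) = \frac{26103}{5}$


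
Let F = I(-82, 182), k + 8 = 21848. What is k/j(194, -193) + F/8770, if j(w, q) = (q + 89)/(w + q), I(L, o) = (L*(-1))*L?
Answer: -924212/4385 ≈ -210.77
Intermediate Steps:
k = 21840 (k = -8 + 21848 = 21840)
I(L, o) = -L² (I(L, o) = (-L)*L = -L²)
j(w, q) = (89 + q)/(q + w)
F = -6724 (F = -1*(-82)² = -1*6724 = -6724)
k/j(194, -193) + F/8770 = 21840/(((89 - 193)/(-193 + 194))) - 6724/8770 = 21840/((-104/1)) - 6724*1/8770 = 21840/((1*(-104))) - 3362/4385 = 21840/(-104) - 3362/4385 = 21840*(-1/104) - 3362/4385 = -210 - 3362/4385 = -924212/4385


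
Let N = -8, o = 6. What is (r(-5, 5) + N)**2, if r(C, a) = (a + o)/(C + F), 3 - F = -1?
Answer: 361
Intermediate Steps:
F = 4 (F = 3 - 1*(-1) = 3 + 1 = 4)
r(C, a) = (6 + a)/(4 + C) (r(C, a) = (a + 6)/(C + 4) = (6 + a)/(4 + C))
(r(-5, 5) + N)**2 = ((6 + 5)/(4 - 5) - 8)**2 = (11/(-1) - 8)**2 = (-1*11 - 8)**2 = (-11 - 8)**2 = (-19)**2 = 361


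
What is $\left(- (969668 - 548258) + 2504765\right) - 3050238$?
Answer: $-966883$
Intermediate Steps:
$\left(- (969668 - 548258) + 2504765\right) - 3050238 = \left(\left(-1\right) 421410 + 2504765\right) - 3050238 = \left(-421410 + 2504765\right) - 3050238 = 2083355 - 3050238 = -966883$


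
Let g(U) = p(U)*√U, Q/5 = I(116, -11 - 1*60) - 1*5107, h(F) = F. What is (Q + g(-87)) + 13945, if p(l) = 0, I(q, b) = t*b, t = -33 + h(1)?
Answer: -230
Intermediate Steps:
t = -32 (t = -33 + 1 = -32)
I(q, b) = -32*b
Q = -14175 (Q = 5*(-32*(-11 - 1*60) - 1*5107) = 5*(-32*(-11 - 60) - 5107) = 5*(-32*(-71) - 5107) = 5*(2272 - 5107) = 5*(-2835) = -14175)
g(U) = 0 (g(U) = 0*√U = 0)
(Q + g(-87)) + 13945 = (-14175 + 0) + 13945 = -14175 + 13945 = -230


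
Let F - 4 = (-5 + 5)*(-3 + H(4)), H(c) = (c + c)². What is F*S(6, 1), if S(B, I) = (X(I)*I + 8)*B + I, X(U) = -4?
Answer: 100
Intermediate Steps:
H(c) = 4*c² (H(c) = (2*c)² = 4*c²)
S(B, I) = I + B*(8 - 4*I) (S(B, I) = (-4*I + 8)*B + I = (8 - 4*I)*B + I = B*(8 - 4*I) + I = I + B*(8 - 4*I))
F = 4 (F = 4 + (-5 + 5)*(-3 + 4*4²) = 4 + 0*(-3 + 4*16) = 4 + 0*(-3 + 64) = 4 + 0*61 = 4 + 0 = 4)
F*S(6, 1) = 4*(1 + 8*6 - 4*6*1) = 4*(1 + 48 - 24) = 4*25 = 100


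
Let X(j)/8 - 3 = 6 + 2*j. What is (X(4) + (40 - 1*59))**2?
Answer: 13689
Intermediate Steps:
X(j) = 72 + 16*j (X(j) = 24 + 8*(6 + 2*j) = 24 + (48 + 16*j) = 72 + 16*j)
(X(4) + (40 - 1*59))**2 = ((72 + 16*4) + (40 - 1*59))**2 = ((72 + 64) + (40 - 59))**2 = (136 - 19)**2 = 117**2 = 13689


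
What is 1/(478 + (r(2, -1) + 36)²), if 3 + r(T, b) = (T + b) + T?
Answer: 1/1774 ≈ 0.00056370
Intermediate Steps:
r(T, b) = -3 + b + 2*T (r(T, b) = -3 + ((T + b) + T) = -3 + (b + 2*T) = -3 + b + 2*T)
1/(478 + (r(2, -1) + 36)²) = 1/(478 + ((-3 - 1 + 2*2) + 36)²) = 1/(478 + ((-3 - 1 + 4) + 36)²) = 1/(478 + (0 + 36)²) = 1/(478 + 36²) = 1/(478 + 1296) = 1/1774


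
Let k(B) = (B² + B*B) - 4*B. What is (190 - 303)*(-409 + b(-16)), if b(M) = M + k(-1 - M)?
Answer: 3955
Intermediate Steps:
k(B) = -4*B + 2*B² (k(B) = (B² + B²) - 4*B = 2*B² - 4*B = -4*B + 2*B²)
b(M) = M + 2*(-1 - M)*(-3 - M) (b(M) = M + 2*(-1 - M)*(-2 + (-1 - M)) = M + 2*(-1 - M)*(-3 - M))
(190 - 303)*(-409 + b(-16)) = (190 - 303)*(-409 + (-16 + 2*(1 - 16)*(3 - 16))) = -113*(-409 + (-16 + 2*(-15)*(-13))) = -113*(-409 + (-16 + 390)) = -113*(-409 + 374) = -113*(-35) = 3955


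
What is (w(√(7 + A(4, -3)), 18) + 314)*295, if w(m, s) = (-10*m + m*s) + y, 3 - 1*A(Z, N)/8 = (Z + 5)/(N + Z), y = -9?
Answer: 89975 + 2360*I*√41 ≈ 89975.0 + 15111.0*I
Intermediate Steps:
A(Z, N) = 24 - 8*(5 + Z)/(N + Z) (A(Z, N) = 24 - 8*(Z + 5)/(N + Z) = 24 - 8*(5 + Z)/(N + Z))
w(m, s) = -9 - 10*m + m*s (w(m, s) = (-10*m + m*s) - 9 = -9 - 10*m + m*s)
(w(√(7 + A(4, -3)), 18) + 314)*295 = ((-9 - 10*√(7 + 8*(-5 + 2*4 + 3*(-3))/(-3 + 4)) + √(7 + 8*(-5 + 2*4 + 3*(-3))/(-3 + 4))*18) + 314)*295 = ((-9 - 10*√(7 + 8*(-5 + 8 - 9)/1) + √(7 + 8*(-5 + 8 - 9)/1)*18) + 314)*295 = ((-9 - 10*√(7 + 8*1*(-6)) + √(7 + 8*1*(-6))*18) + 314)*295 = ((-9 - 10*√(7 - 48) + √(7 - 48)*18) + 314)*295 = ((-9 - 10*I*√41 + √(-41)*18) + 314)*295 = ((-9 - 10*I*√41 + (I*√41)*18) + 314)*295 = ((-9 - 10*I*√41 + 18*I*√41) + 314)*295 = ((-9 + 8*I*√41) + 314)*295 = (305 + 8*I*√41)*295 = 89975 + 2360*I*√41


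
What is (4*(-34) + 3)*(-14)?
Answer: 1862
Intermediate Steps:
(4*(-34) + 3)*(-14) = (-136 + 3)*(-14) = -133*(-14) = 1862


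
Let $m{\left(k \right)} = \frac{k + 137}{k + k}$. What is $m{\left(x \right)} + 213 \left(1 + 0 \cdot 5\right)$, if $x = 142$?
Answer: $\frac{60771}{284} \approx 213.98$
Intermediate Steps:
$m{\left(k \right)} = \frac{137 + k}{2 k}$
$m{\left(x \right)} + 213 \left(1 + 0 \cdot 5\right) = \frac{137 + 142}{2 \cdot 142} + 213 \left(1 + 0 \cdot 5\right) = \frac{1}{2} \cdot \frac{1}{142} \cdot 279 + 213 \left(1 + 0\right) = \frac{279}{284} + 213 \cdot 1 = \frac{279}{284} + 213 = \frac{60771}{284}$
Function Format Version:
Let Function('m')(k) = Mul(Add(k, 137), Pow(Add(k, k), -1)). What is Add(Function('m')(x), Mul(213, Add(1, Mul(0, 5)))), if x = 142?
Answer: Rational(60771, 284) ≈ 213.98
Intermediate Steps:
Function('m')(k) = Mul(Rational(1, 2), Pow(k, -1), Add(137, k)) (Function('m')(k) = Mul(Add(137, k), Pow(Mul(2, k), -1)) = Mul(Add(137, k), Mul(Rational(1, 2), Pow(k, -1))) = Mul(Rational(1, 2), Pow(k, -1), Add(137, k)))
Add(Function('m')(x), Mul(213, Add(1, Mul(0, 5)))) = Add(Mul(Rational(1, 2), Pow(142, -1), Add(137, 142)), Mul(213, Add(1, Mul(0, 5)))) = Add(Mul(Rational(1, 2), Rational(1, 142), 279), Mul(213, Add(1, 0))) = Add(Rational(279, 284), Mul(213, 1)) = Add(Rational(279, 284), 213) = Rational(60771, 284)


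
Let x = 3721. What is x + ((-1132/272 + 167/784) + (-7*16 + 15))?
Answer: 48248043/13328 ≈ 3620.1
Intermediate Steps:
x + ((-1132/272 + 167/784) + (-7*16 + 15)) = 3721 + ((-1132/272 + 167/784) + (-7*16 + 15)) = 3721 + ((-1132*1/272 + 167*(1/784)) + (-112 + 15)) = 3721 + ((-283/68 + 167/784) - 97) = 3721 + (-52629/13328 - 97) = 3721 - 1345445/13328 = 48248043/13328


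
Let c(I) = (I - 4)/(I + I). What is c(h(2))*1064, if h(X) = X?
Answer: -532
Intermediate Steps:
c(I) = (-4 + I)/(2*I) (c(I) = (-4 + I)/((2*I)) = (-4 + I)*(1/(2*I)) = (-4 + I)/(2*I))
c(h(2))*1064 = ((1/2)*(-4 + 2)/2)*1064 = ((1/2)*(1/2)*(-2))*1064 = -1/2*1064 = -532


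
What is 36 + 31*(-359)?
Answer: -11093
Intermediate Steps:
36 + 31*(-359) = 36 - 11129 = -11093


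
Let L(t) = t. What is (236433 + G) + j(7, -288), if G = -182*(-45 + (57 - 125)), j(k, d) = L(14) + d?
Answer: 256725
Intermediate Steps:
j(k, d) = 14 + d
G = 20566 (G = -182*(-45 - 68) = -182*(-113) = 20566)
(236433 + G) + j(7, -288) = (236433 + 20566) + (14 - 288) = 256999 - 274 = 256725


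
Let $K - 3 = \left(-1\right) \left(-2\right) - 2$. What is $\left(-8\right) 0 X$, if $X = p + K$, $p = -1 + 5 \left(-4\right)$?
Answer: $0$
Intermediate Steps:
$p = -21$ ($p = -1 - 20 = -21$)
$K = 3$ ($K = 3 - 0 = 3 + \left(2 - 2\right) = 3 + 0 = 3$)
$X = -18$ ($X = -21 + 3 = -18$)
$\left(-8\right) 0 X = \left(-8\right) 0 \left(-18\right) = 0 \left(-18\right) = 0$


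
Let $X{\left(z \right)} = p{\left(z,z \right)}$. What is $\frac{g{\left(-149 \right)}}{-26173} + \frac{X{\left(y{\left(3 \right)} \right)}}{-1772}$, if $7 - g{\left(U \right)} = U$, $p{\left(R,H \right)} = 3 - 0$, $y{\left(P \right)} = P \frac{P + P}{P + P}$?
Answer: $- \frac{354951}{46378556} \approx -0.0076533$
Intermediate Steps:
$y{\left(P \right)} = P$ ($y{\left(P \right)} = P \frac{2 P}{2 P} = P 2 P \frac{1}{2 P} = P 1 = P$)
$p{\left(R,H \right)} = 3$ ($p{\left(R,H \right)} = 3 + 0 = 3$)
$g{\left(U \right)} = 7 - U$
$X{\left(z \right)} = 3$
$\frac{g{\left(-149 \right)}}{-26173} + \frac{X{\left(y{\left(3 \right)} \right)}}{-1772} = \frac{7 - -149}{-26173} + \frac{3}{-1772} = \left(7 + 149\right) \left(- \frac{1}{26173}\right) + 3 \left(- \frac{1}{1772}\right) = 156 \left(- \frac{1}{26173}\right) - \frac{3}{1772} = - \frac{156}{26173} - \frac{3}{1772} = - \frac{354951}{46378556}$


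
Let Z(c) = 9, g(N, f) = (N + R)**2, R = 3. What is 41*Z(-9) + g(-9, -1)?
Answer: 405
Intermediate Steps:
g(N, f) = (3 + N)**2 (g(N, f) = (N + 3)**2 = (3 + N)**2)
41*Z(-9) + g(-9, -1) = 41*9 + (3 - 9)**2 = 369 + (-6)**2 = 369 + 36 = 405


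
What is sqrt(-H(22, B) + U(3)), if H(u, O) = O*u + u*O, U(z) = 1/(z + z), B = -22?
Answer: sqrt(34854)/6 ≈ 31.115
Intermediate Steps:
U(z) = 1/(2*z)
H(u, O) = 2*O*u (H(u, O) = O*u + O*u = 2*O*u)
sqrt(-H(22, B) + U(3)) = sqrt(-2*(-22)*22 + (1/2)/3) = sqrt(-1*(-968) + (1/2)*(1/3)) = sqrt(968 + 1/6) = sqrt(5809/6) = sqrt(34854)/6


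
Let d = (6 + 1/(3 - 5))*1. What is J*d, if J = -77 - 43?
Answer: -660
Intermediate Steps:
d = 11/2 (d = (6 + 1/(-2))*1 = (6 - ½)*1 = (11/2)*1 = 11/2 ≈ 5.5000)
J = -120
J*d = -120*11/2 = -660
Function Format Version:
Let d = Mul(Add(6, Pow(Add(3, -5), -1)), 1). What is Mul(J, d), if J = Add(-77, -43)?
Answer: -660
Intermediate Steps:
d = Rational(11, 2) (d = Mul(Add(6, Pow(-2, -1)), 1) = Mul(Add(6, Rational(-1, 2)), 1) = Mul(Rational(11, 2), 1) = Rational(11, 2) ≈ 5.5000)
J = -120
Mul(J, d) = Mul(-120, Rational(11, 2)) = -660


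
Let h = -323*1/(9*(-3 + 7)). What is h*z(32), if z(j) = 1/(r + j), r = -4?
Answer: -323/1008 ≈ -0.32044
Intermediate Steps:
z(j) = 1/(-4 + j)
h = -323/36 (h = -323/(9*4) = -323/36 ≈ -8.9722)
h*z(32) = -323/(36*(-4 + 32)) = -323/36/28 = -323/36*1/28 = -323/1008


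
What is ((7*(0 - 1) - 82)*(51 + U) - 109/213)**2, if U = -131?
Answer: 2299623635401/45369 ≈ 5.0687e+7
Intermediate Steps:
((7*(0 - 1) - 82)*(51 + U) - 109/213)**2 = ((7*(0 - 1) - 82)*(51 - 131) - 109/213)**2 = ((7*(-1) - 82)*(-80) - 109*1/213)**2 = ((-7 - 82)*(-80) - 109/213)**2 = (-89*(-80) - 109/213)**2 = (7120 - 109/213)**2 = (1516451/213)**2 = 2299623635401/45369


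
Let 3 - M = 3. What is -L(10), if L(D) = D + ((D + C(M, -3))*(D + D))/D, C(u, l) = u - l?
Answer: -36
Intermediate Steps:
M = 0 (M = 3 - 1*3 = 3 - 3 = 0)
L(D) = 6 + 3*D (L(D) = D + ((D + (0 - 1*(-3)))*(D + D))/D = D + ((D + (0 + 3))*(2*D))/D = D + ((D + 3)*(2*D))/D = D + ((3 + D)*(2*D))/D = D + (2*D*(3 + D))/D = D + (6 + 2*D) = 6 + 3*D)
-L(10) = -(6 + 3*10) = -(6 + 30) = -1*36 = -36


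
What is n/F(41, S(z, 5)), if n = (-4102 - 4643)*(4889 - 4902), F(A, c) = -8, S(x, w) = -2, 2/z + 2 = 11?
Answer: -113685/8 ≈ -14211.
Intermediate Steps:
z = 2/9 (z = 2/(-2 + 11) = 2/9 ≈ 0.22222)
n = 113685 (n = -8745*(-13) = 113685)
n/F(41, S(z, 5)) = 113685/(-8) = 113685*(-⅛) = -113685/8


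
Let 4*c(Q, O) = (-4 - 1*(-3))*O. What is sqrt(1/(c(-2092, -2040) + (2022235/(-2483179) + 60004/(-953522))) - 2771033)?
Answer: I*sqrt(1006709376441425588025197664583682454)/602741657524497 ≈ 1664.6*I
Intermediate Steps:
c(Q, O) = -O/4 (c(Q, O) = ((-4 - 1*(-3))*O)/4 = ((-4 + 3)*O)/4 = (-O)/4 = -O/4)
sqrt(1/(c(-2092, -2040) + (2022235/(-2483179) + 60004/(-953522))) - 2771033) = sqrt(1/(-1/4*(-2040) + (2022235/(-2483179) + 60004/(-953522))) - 2771033) = sqrt(1/(510 + (2022235*(-1/2483179) + 60004*(-1/953522))) - 2771033) = sqrt(1/(510 + (-2022235/2483179 - 30002/476761)) - 2771033) = sqrt(1/(510 - 1038623117193/1183882903219) - 2771033) = sqrt(1/(602741657524497/1183882903219) - 2771033) = sqrt(1183882903219/602741657524497 - 2771033) = sqrt(-1670217022291196592182/602741657524497) = I*sqrt(1006709376441425588025197664583682454)/602741657524497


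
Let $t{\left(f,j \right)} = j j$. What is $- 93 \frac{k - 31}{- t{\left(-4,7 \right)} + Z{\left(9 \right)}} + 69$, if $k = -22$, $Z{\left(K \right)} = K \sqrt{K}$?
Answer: $- \frac{3411}{22} \approx -155.05$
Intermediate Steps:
$Z{\left(K \right)} = K^{\frac{3}{2}}$
$t{\left(f,j \right)} = j^{2}$
$- 93 \frac{k - 31}{- t{\left(-4,7 \right)} + Z{\left(9 \right)}} + 69 = - 93 \frac{-22 - 31}{- 7^{2} + 9^{\frac{3}{2}}} + 69 = - 93 \left(- \frac{53}{\left(-1\right) 49 + 27}\right) + 69 = - 93 \left(- \frac{53}{-49 + 27}\right) + 69 = - 93 \left(- \frac{53}{-22}\right) + 69 = - 93 \left(\left(-53\right) \left(- \frac{1}{22}\right)\right) + 69 = \left(-93\right) \frac{53}{22} + 69 = - \frac{4929}{22} + 69 = - \frac{3411}{22}$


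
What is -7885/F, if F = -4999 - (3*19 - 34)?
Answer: 7885/5022 ≈ 1.5701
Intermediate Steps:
F = -5022 (F = -4999 - (57 - 34) = -4999 - 1*23 = -4999 - 23 = -5022)
-7885/F = -7885/(-5022) = -7885*(-1/5022) = 7885/5022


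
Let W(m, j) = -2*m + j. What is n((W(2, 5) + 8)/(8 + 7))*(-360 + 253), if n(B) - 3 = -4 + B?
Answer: 214/5 ≈ 42.800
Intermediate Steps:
W(m, j) = j - 2*m
n(B) = -1 + B (n(B) = 3 + (-4 + B) = -1 + B)
n((W(2, 5) + 8)/(8 + 7))*(-360 + 253) = (-1 + ((5 - 2*2) + 8)/(8 + 7))*(-360 + 253) = (-1 + ((5 - 4) + 8)/15)*(-107) = (-1 + (1 + 8)*(1/15))*(-107) = (-1 + 9*(1/15))*(-107) = (-1 + 3/5)*(-107) = -2/5*(-107) = 214/5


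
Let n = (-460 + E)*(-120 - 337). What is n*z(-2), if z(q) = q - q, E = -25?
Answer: 0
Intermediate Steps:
z(q) = 0
n = 221645 (n = (-460 - 25)*(-120 - 337) = -485*(-457) = 221645)
n*z(-2) = 221645*0 = 0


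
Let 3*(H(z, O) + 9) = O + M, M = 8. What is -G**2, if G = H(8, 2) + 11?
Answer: -256/9 ≈ -28.444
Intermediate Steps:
H(z, O) = -19/3 + O/3 (H(z, O) = -9 + (O + 8)/3 = -9 + (8 + O)/3 = -9 + (8/3 + O/3) = -19/3 + O/3)
G = 16/3 (G = (-19/3 + (1/3)*2) + 11 = (-19/3 + 2/3) + 11 = -17/3 + 11 = 16/3 ≈ 5.3333)
-G**2 = -(16/3)**2 = -1*256/9 = -256/9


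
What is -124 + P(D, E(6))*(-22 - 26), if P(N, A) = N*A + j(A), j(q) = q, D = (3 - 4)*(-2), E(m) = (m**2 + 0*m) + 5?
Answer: -6028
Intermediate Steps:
E(m) = 5 + m**2 (E(m) = (m**2 + 0) + 5 = m**2 + 5 = 5 + m**2)
D = 2 (D = -1*(-2) = 2)
P(N, A) = A + A*N (P(N, A) = N*A + A = A*N + A = A + A*N)
-124 + P(D, E(6))*(-22 - 26) = -124 + ((5 + 6**2)*(1 + 2))*(-22 - 26) = -124 + ((5 + 36)*3)*(-48) = -124 + (41*3)*(-48) = -124 + 123*(-48) = -124 - 5904 = -6028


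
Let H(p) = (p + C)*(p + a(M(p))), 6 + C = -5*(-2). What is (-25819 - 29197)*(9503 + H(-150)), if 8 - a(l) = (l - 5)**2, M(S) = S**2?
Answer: -4064564688617160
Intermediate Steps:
a(l) = 8 - (-5 + l)**2 (a(l) = 8 - (l - 5)**2 = 8 - (-5 + l)**2)
C = 4 (C = -6 - 5*(-2) = -6 + 10 = 4)
H(p) = (4 + p)*(8 + p - (-5 + p**2)**2) (H(p) = (p + 4)*(p + (8 - (-5 + p**2)**2)) = (4 + p)*(8 + p - (-5 + p**2)**2))
(-25819 - 29197)*(9503 + H(-150)) = (-25819 - 29197)*(9503 + (-68 - 1*(-150)**5 - 13*(-150) - 4*(-150)**4 + 10*(-150)**3 + 41*(-150)**2)) = -55016*(9503 + (-68 - 1*(-75937500000) + 1950 - 4*506250000 + 10*(-3375000) + 41*22500)) = -55016*(9503 + (-68 + 75937500000 + 1950 - 2025000000 - 33750000 + 922500)) = -55016*(9503 + 73879674382) = -55016*73879683885 = -4064564688617160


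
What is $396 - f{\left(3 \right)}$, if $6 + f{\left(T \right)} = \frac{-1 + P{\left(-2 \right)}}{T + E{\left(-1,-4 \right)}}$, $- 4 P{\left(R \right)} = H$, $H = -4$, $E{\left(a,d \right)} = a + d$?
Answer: $402$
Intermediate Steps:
$P{\left(R \right)} = 1$ ($P{\left(R \right)} = \left(- \frac{1}{4}\right) \left(-4\right) = 1$)
$f{\left(T \right)} = -6$ ($f{\left(T \right)} = -6 + \frac{-1 + 1}{T - 5} = -6 + \frac{0}{T - 5} = -6 + \frac{0}{-5 + T} = -6 + 0 = -6$)
$396 - f{\left(3 \right)} = 396 - -6 = 396 + 6 = 402$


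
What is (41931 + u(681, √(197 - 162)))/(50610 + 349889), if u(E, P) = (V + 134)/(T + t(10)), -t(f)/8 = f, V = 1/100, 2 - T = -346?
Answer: 1123764201/10733373200 ≈ 0.10470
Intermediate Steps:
T = 348 (T = 2 - 1*(-346) = 2 + 346 = 348)
V = 1/100 ≈ 0.010000
t(f) = -8*f
u(E, P) = 13401/26800 (u(E, P) = (1/100 + 134)/(348 - 8*10) = 13401/(100*(348 - 80)) = (13401/100)/268 = (13401/100)*(1/268) = 13401/26800)
(41931 + u(681, √(197 - 162)))/(50610 + 349889) = (41931 + 13401/26800)/(50610 + 349889) = (1123764201/26800)/400499 = (1123764201/26800)*(1/400499) = 1123764201/10733373200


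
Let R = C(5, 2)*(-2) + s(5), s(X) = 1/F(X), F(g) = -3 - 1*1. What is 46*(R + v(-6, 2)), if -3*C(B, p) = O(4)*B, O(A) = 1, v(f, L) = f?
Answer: -805/6 ≈ -134.17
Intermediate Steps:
F(g) = -4 (F(g) = -3 - 1 = -4)
C(B, p) = -B/3
s(X) = -1/4 (s(X) = 1/(-4) = -1/4)
R = 37/12 (R = -1/3*5*(-2) - 1/4 = -5/3*(-2) - 1/4 = 10/3 - 1/4 = 37/12 ≈ 3.0833)
46*(R + v(-6, 2)) = 46*(37/12 - 6) = 46*(-35/12) = -805/6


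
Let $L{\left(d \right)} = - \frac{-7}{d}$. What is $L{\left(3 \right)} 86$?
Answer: $\frac{602}{3} \approx 200.67$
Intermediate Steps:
$L{\left(d \right)} = \frac{7}{d}$
$L{\left(3 \right)} 86 = \frac{7}{3} \cdot 86 = \frac{602}{3}$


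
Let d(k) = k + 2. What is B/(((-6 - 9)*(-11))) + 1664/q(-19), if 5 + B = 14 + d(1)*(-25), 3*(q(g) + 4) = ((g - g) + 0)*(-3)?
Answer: -2082/5 ≈ -416.40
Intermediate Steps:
d(k) = 2 + k
q(g) = -4 (q(g) = -4 + (((g - g) + 0)*(-3))/3 = -4 + ((0 + 0)*(-3))/3 = -4 + (0*(-3))/3 = -4 + (1/3)*0 = -4 + 0 = -4)
B = -66 (B = -5 + (14 + (2 + 1)*(-25)) = -5 + (14 + 3*(-25)) = -5 + (14 - 75) = -5 - 61 = -66)
B/(((-6 - 9)*(-11))) + 1664/q(-19) = -66*(-1/(11*(-6 - 9))) + 1664/(-4) = -66/((-15*(-11))) + 1664*(-1/4) = -66/165 - 416 = -66*1/165 - 416 = -2/5 - 416 = -2082/5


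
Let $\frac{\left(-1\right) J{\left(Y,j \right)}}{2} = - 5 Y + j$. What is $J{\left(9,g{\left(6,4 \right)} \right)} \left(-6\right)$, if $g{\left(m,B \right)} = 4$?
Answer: $-492$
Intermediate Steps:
$J{\left(Y,j \right)} = - 2 j + 10 Y$ ($J{\left(Y,j \right)} = - 2 \left(- 5 Y + j\right) = - 2 \left(j - 5 Y\right) = - 2 j + 10 Y$)
$J{\left(9,g{\left(6,4 \right)} \right)} \left(-6\right) = \left(\left(-2\right) 4 + 10 \cdot 9\right) \left(-6\right) = \left(-8 + 90\right) \left(-6\right) = 82 \left(-6\right) = -492$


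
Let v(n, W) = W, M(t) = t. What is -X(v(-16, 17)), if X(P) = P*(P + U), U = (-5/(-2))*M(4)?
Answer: -459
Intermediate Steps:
U = 10 (U = -5/(-2)*4 = -5*(-1/2)*4 = (5/2)*4 = 10)
X(P) = P*(10 + P) (X(P) = P*(P + 10) = P*(10 + P))
-X(v(-16, 17)) = -17*(10 + 17) = -17*27 = -1*459 = -459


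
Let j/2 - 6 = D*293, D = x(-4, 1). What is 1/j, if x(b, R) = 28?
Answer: 1/16420 ≈ 6.0901e-5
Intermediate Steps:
D = 28
j = 16420 (j = 12 + 2*(28*293) = 12 + 2*8204 = 12 + 16408 = 16420)
1/j = 1/16420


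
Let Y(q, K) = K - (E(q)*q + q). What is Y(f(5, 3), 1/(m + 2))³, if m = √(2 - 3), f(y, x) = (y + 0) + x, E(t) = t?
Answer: -(358 + I)³/125 ≈ -3.6705e+5 - 3075.9*I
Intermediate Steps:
f(y, x) = x + y (f(y, x) = y + x = x + y)
m = I (m = √(-1) = I ≈ 1.0*I)
Y(q, K) = K - q - q² (Y(q, K) = K - (q*q + q) = K - (q² + q) = K - (q + q²) = K + (-q - q²) = K - q - q²)
Y(f(5, 3), 1/(m + 2))³ = (1/(I + 2) - (3 + 5) - (3 + 5)²)³ = (1/(2 + I) - 1*8 - 1*8²)³ = ((2 - I)/5 - 8 - 1*64)³ = ((2 - I)/5 - 8 - 64)³ = (-72 + (2 - I)/5)³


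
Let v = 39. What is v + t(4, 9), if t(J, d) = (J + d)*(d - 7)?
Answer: 65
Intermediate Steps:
t(J, d) = (-7 + d)*(J + d) (t(J, d) = (J + d)*(-7 + d) = (-7 + d)*(J + d))
v + t(4, 9) = 39 + (9² - 7*4 - 7*9 + 4*9) = 39 + (81 - 28 - 63 + 36) = 39 + 26 = 65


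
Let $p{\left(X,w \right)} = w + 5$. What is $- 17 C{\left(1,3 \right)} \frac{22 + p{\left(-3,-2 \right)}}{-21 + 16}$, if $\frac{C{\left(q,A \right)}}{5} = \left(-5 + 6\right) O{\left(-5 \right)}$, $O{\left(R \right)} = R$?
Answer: $-2125$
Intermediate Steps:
$p{\left(X,w \right)} = 5 + w$
$C{\left(q,A \right)} = -25$ ($C{\left(q,A \right)} = 5 \left(-5 + 6\right) \left(-5\right) = 5 \cdot 1 \left(-5\right) = 5 \left(-5\right) = -25$)
$- 17 C{\left(1,3 \right)} \frac{22 + p{\left(-3,-2 \right)}}{-21 + 16} = \left(-17\right) \left(-25\right) \frac{22 + \left(5 - 2\right)}{-21 + 16} = 425 \frac{22 + 3}{-5} = 425 \cdot 25 \left(- \frac{1}{5}\right) = 425 \left(-5\right) = -2125$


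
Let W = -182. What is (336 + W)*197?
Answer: 30338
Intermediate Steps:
(336 + W)*197 = (336 - 182)*197 = 154*197 = 30338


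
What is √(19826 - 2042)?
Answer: 6*√494 ≈ 133.36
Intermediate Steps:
√(19826 - 2042) = √17784 = 6*√494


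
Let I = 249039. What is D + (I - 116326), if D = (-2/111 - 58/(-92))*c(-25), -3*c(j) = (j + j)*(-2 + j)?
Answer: 112704238/851 ≈ 1.3244e+5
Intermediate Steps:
c(j) = -2*j*(-2 + j)/3 (c(j) = -(j + j)*(-2 + j)/3 = -2*j*(-2 + j)/3)
D = -234525/851 (D = (-2/111 - 58/(-92))*((2/3)*(-25)*(2 - 1*(-25))) = (-2*1/111 - 58*(-1/92))*((2/3)*(-25)*(2 + 25)) = (-2/111 + 29/46)*((2/3)*(-25)*27) = (3127/5106)*(-450) = -234525/851 ≈ -275.59)
D + (I - 116326) = -234525/851 + (249039 - 116326) = -234525/851 + 132713 = 112704238/851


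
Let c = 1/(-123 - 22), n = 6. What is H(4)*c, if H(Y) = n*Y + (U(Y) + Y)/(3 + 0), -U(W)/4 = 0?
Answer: -76/435 ≈ -0.17471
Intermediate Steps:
U(W) = 0 (U(W) = -4*0 = 0)
c = -1/145 (c = 1/(-145) = -1/145 ≈ -0.0068966)
H(Y) = 19*Y/3 (H(Y) = 6*Y + (0 + Y)/(3 + 0) = 6*Y + Y/3 = 19*Y/3)
H(4)*c = ((19/3)*4)*(-1/145) = (76/3)*(-1/145) = -76/435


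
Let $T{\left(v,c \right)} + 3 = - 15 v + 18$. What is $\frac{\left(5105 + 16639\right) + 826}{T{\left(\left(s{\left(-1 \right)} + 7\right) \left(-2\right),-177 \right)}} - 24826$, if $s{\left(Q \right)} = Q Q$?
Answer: $- \frac{1261612}{51} \approx -24738.0$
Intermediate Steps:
$s{\left(Q \right)} = Q^{2}$
$T{\left(v,c \right)} = 15 - 15 v$ ($T{\left(v,c \right)} = -3 - \left(-18 + 15 v\right) = 15 - 15 v$)
$\frac{\left(5105 + 16639\right) + 826}{T{\left(\left(s{\left(-1 \right)} + 7\right) \left(-2\right),-177 \right)}} - 24826 = \frac{\left(5105 + 16639\right) + 826}{15 - 15 \left(\left(-1\right)^{2} + 7\right) \left(-2\right)} - 24826 = \frac{21744 + 826}{15 - 15 \left(1 + 7\right) \left(-2\right)} - 24826 = \frac{22570}{15 - 15 \cdot 8 \left(-2\right)} - 24826 = \frac{22570}{15 - -240} - 24826 = \frac{22570}{15 + 240} - 24826 = \frac{22570}{255} - 24826 = 22570 \cdot \frac{1}{255} - 24826 = \frac{4514}{51} - 24826 = - \frac{1261612}{51}$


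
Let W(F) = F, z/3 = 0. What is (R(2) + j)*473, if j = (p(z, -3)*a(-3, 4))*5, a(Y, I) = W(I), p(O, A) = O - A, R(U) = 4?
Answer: 30272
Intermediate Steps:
z = 0 (z = 3*0 = 0)
a(Y, I) = I
j = 60 (j = ((0 - 1*(-3))*4)*5 = ((0 + 3)*4)*5 = (3*4)*5 = 12*5 = 60)
(R(2) + j)*473 = (4 + 60)*473 = 64*473 = 30272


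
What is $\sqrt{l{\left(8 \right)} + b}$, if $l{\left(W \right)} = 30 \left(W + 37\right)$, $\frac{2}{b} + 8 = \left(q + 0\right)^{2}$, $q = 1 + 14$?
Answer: $\frac{2 \sqrt{15892646}}{217} \approx 36.742$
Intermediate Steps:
$q = 15$
$b = \frac{2}{217}$ ($b = \frac{2}{-8 + \left(15 + 0\right)^{2}} = \frac{2}{-8 + 15^{2}} = \frac{2}{-8 + 225} = \frac{2}{217} \approx 0.0092166$)
$l{\left(W \right)} = 1110 + 30 W$ ($l{\left(W \right)} = 30 \left(37 + W\right) = 1110 + 30 W$)
$\sqrt{l{\left(8 \right)} + b} = \sqrt{\left(1110 + 30 \cdot 8\right) + \frac{2}{217}} = \sqrt{\left(1110 + 240\right) + \frac{2}{217}} = \sqrt{1350 + \frac{2}{217}} = \sqrt{\frac{292952}{217}} = \frac{2 \sqrt{15892646}}{217}$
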